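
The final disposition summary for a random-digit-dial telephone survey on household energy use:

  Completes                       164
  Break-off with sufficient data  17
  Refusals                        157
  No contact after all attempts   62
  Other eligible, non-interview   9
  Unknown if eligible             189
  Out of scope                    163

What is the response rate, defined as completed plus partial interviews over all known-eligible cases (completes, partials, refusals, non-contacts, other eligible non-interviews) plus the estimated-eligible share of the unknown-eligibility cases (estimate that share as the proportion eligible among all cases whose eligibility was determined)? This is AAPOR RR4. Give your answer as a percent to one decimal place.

33.3%

Num: 164 + 17 = 181
Eligible (known): 164 + 17 + 157 + 62 + 9 = 409
e = 409 / (409 + 163) = 409 / 572 = 0.7150
Eligible share of unknowns: 0.7150 × 189 = 135.13
Denom: 409 + 135.13 = 544.13
RR4 = 181 / 544.13 = 0.3326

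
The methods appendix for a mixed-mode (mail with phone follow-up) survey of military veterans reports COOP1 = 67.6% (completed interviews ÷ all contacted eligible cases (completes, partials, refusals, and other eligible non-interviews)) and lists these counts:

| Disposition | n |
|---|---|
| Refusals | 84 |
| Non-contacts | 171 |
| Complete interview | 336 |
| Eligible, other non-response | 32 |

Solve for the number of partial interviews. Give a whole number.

COOP1 = 336 / D = 0.676
D = 336 / 0.676 = 497.0
Remaining denominator categories sum to 452
partial interviews = 497.0 − 452 ≈ 45

45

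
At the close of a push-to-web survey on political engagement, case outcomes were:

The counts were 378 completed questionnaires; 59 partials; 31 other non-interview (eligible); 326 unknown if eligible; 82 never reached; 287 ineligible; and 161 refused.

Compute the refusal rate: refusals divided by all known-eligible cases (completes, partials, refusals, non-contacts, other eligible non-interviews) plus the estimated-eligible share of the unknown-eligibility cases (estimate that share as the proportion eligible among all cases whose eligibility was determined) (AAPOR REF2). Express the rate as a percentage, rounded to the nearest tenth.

17.1%

Num: 161
Known eligible: 378 + 59 + 161 + 82 + 31 = 711
e = 711 / (711 + 287) = 711 / 998 = 0.7124
Eligible share of unknowns: 0.7124 × 326 = 232.24
Base: 711 + 232.24 = 943.24
REF2 = 161 / 943.24 = 0.1707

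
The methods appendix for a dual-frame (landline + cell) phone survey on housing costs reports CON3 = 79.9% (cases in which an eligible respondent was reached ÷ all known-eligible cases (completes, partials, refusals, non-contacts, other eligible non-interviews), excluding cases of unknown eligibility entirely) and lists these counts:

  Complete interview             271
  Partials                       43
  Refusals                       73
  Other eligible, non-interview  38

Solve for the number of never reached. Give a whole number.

107

Numerator = 271 + 43 + 73 + 38 = 425
CON3 = 425 / D = 0.799
D = 425 / 0.799 = 531.9
Rest of base = 425
never reached = 531.9 − 425 ≈ 107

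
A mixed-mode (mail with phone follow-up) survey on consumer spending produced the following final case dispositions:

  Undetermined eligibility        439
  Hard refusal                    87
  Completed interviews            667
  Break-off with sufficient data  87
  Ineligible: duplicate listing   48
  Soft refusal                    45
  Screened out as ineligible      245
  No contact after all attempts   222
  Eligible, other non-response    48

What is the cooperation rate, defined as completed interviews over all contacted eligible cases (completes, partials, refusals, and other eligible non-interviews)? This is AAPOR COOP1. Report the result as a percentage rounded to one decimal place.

Refused = 87 + 45 = 132
Not eligible = 245 + 48 = 293
Top = 667
Denom = 667 + 87 + 132 + 48 = 934
COOP1 = 667 / 934 = 0.7141

71.4%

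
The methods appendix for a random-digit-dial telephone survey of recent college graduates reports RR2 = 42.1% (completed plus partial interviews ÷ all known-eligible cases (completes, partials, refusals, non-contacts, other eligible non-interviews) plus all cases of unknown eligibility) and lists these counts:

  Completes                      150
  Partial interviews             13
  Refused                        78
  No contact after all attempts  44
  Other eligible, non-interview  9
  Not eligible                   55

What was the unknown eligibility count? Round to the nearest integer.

Top → 150 + 13 = 163
RR2 = 163 / D = 0.421
D = 163 / 0.421 = 387.2
Other denominator terms total 294
unknown eligibility = 387.2 − 294 ≈ 93

93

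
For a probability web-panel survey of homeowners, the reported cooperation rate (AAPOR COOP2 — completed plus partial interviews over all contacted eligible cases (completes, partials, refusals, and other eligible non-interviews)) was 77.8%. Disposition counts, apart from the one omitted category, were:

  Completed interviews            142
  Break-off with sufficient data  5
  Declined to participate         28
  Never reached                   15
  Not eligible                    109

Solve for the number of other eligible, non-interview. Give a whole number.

14

Numerator → 142 + 5 = 147
COOP2 = 147 / D = 0.778
D = 147 / 0.778 = 188.9
Other denominator terms total 175
other eligible, non-interview = 188.9 − 175 ≈ 14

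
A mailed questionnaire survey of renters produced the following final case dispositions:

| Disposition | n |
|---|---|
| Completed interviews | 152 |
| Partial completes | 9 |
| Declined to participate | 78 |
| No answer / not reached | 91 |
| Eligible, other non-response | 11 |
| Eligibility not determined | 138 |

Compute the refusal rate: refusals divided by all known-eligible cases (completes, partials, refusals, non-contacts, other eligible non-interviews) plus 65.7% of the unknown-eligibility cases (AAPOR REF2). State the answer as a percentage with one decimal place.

Num → 78
Known eligible → 152 + 9 + 78 + 91 + 11 = 341
e × U → 0.6570 × 138 = 90.67
Denom → 341 + 90.67 = 431.67
REF2 = 78 / 431.67 = 0.1807

18.1%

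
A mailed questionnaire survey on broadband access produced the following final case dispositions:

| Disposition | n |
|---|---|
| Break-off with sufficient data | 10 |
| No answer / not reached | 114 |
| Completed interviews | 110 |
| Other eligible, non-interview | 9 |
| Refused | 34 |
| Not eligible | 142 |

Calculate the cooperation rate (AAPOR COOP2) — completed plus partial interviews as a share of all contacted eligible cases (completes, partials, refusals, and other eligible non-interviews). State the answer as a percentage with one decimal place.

Num: 110 + 10 = 120
Denom: 110 + 10 + 34 + 9 = 163
COOP2 = 120 / 163 = 0.7362

73.6%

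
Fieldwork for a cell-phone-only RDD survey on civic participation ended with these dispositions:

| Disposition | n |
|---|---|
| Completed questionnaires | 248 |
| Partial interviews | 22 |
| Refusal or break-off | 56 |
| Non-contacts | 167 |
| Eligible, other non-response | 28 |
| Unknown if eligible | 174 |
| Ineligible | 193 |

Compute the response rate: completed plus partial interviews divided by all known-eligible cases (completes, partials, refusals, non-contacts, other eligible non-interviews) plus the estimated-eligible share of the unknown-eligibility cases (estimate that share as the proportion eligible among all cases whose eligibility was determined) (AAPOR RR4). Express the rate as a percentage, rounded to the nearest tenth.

Top: 248 + 22 = 270
Eligible (known): 248 + 22 + 56 + 167 + 28 = 521
e = 521 / (521 + 193) = 521 / 714 = 0.7297
e × U: 0.7297 × 174 = 126.97
Denominator: 521 + 126.97 = 647.97
RR4 = 270 / 647.97 = 0.4167

41.7%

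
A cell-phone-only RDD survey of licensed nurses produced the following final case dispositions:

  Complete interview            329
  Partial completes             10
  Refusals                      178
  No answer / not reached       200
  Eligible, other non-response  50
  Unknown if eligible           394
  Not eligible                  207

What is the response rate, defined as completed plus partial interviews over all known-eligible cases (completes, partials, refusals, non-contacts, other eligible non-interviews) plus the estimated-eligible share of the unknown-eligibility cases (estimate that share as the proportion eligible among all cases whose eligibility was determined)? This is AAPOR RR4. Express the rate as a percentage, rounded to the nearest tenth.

Num → 329 + 10 = 339
Determined eligible → 329 + 10 + 178 + 200 + 50 = 767
e = 767 / (767 + 207) = 767 / 974 = 0.7875
Estimated eligible among unknowns → 0.7875 × 394 = 310.27
Base → 767 + 310.27 = 1077.27
RR4 = 339 / 1077.27 = 0.3147

31.5%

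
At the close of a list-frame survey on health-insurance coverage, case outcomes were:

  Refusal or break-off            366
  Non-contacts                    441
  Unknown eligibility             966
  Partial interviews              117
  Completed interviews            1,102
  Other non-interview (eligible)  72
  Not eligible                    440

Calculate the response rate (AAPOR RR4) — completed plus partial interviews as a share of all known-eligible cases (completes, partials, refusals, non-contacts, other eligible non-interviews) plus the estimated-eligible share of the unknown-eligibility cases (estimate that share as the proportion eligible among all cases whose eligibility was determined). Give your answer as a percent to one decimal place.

Numerator: 1102 + 117 = 1219
Determined eligible: 1102 + 117 + 366 + 441 + 72 = 2098
e = 2098 / (2098 + 440) = 2098 / 2538 = 0.8266
Estimated eligible among unknowns: 0.8266 × 966 = 798.50
Denominator: 2098 + 798.50 = 2896.50
RR4 = 1219 / 2896.50 = 0.4209

42.1%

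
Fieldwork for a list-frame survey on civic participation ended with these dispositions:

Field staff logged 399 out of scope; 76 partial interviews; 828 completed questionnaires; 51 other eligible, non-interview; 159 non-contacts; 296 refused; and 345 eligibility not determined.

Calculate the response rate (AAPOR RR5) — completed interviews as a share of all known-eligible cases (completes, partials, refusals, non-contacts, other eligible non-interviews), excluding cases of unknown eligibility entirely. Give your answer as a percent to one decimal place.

Num = 828
Denominator = 828 + 76 + 296 + 159 + 51 = 1410
RR5 = 828 / 1410 = 0.5872

58.7%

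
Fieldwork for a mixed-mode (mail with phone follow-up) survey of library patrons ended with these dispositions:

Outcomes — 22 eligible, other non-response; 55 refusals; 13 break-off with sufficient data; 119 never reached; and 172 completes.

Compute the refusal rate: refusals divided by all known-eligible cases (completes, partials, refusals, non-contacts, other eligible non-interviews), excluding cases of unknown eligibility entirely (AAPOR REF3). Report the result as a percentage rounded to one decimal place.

Numerator: 55
Denominator: 172 + 13 + 55 + 119 + 22 = 381
REF3 = 55 / 381 = 0.1444

14.4%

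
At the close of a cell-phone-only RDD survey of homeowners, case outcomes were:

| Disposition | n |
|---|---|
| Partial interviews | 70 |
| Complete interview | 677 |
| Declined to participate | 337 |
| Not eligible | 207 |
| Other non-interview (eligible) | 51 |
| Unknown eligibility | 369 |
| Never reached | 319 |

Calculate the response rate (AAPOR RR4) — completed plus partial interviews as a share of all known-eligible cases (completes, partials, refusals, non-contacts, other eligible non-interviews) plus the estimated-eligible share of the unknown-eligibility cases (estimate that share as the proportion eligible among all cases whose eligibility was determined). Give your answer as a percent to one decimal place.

42.0%

Top: 677 + 70 = 747
Known eligible: 677 + 70 + 337 + 319 + 51 = 1454
e = 1454 / (1454 + 207) = 1454 / 1661 = 0.8754
Estimated eligible among unknowns: 0.8754 × 369 = 323.02
Denom: 1454 + 323.02 = 1777.02
RR4 = 747 / 1777.02 = 0.4204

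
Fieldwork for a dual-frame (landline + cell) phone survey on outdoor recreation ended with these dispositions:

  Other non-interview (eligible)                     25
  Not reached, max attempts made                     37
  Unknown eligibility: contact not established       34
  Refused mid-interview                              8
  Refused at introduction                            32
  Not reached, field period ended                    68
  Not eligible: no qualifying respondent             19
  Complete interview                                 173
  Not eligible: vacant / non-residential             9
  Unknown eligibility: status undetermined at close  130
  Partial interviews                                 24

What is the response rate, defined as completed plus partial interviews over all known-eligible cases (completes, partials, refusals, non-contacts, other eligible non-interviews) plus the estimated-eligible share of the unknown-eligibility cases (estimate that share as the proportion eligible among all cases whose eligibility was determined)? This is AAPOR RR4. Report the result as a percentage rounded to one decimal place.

Declined to participate = 32 + 8 = 40
Never reached = 68 + 37 = 105
Undetermined eligibility = 34 + 130 = 164
Ineligible = 19 + 9 = 28
Numerator → 173 + 24 = 197
Determined eligible → 173 + 24 + 40 + 105 + 25 = 367
e = 367 / (367 + 28) = 367 / 395 = 0.9291
Estimated eligible among unknowns → 0.9291 × 164 = 152.37
Denominator → 367 + 152.37 = 519.37
RR4 = 197 / 519.37 = 0.3793

37.9%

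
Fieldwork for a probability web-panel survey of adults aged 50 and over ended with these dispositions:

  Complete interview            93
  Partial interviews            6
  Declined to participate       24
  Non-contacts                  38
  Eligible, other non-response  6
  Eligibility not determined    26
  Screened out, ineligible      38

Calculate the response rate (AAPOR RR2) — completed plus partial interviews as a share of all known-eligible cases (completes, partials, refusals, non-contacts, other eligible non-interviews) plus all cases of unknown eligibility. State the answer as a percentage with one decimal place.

51.3%

Num → 93 + 6 = 99
Denominator → 93 + 6 + 24 + 38 + 6 + 26 = 193
RR2 = 99 / 193 = 0.5130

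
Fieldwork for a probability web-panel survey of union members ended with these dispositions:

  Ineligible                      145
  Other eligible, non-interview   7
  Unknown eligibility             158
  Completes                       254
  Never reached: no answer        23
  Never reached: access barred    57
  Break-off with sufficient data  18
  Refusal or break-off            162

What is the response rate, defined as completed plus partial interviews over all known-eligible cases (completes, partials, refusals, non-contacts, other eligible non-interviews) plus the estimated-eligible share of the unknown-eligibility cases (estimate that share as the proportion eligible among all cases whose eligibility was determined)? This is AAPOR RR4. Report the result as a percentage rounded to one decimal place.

No answer / not reached = 23 + 57 = 80
Num = 254 + 18 = 272
Eligible (known) = 254 + 18 + 162 + 80 + 7 = 521
e = 521 / (521 + 145) = 521 / 666 = 0.7823
Estimated eligible among unknowns = 0.7823 × 158 = 123.60
Denom = 521 + 123.60 = 644.60
RR4 = 272 / 644.60 = 0.4220

42.2%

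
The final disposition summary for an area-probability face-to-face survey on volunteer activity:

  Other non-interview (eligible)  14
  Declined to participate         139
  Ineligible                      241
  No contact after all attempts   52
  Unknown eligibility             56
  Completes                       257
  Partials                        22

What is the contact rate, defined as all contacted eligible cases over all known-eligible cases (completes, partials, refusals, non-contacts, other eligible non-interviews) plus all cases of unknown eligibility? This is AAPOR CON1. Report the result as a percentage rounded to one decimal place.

Numerator: 257 + 22 + 139 + 14 = 432
Base: 257 + 22 + 139 + 52 + 14 + 56 = 540
CON1 = 432 / 540 = 0.8000

80.0%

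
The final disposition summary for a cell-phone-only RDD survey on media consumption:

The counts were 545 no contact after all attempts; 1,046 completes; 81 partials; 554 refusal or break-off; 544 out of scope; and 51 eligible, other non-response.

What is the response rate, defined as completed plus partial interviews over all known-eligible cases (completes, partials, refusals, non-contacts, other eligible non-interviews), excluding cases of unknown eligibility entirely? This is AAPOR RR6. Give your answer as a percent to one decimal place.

49.5%

Numerator: 1046 + 81 = 1127
Denominator: 1046 + 81 + 554 + 545 + 51 = 2277
RR6 = 1127 / 2277 = 0.4949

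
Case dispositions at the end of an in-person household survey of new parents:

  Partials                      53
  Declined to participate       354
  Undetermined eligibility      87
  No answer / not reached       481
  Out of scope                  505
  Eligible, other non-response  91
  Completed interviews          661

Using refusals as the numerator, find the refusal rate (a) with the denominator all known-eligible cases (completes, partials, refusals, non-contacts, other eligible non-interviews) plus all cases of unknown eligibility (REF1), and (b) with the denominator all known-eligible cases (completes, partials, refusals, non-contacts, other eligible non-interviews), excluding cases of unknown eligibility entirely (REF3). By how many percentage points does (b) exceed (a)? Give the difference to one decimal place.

Num: 354
Denom: 661 + 53 + 354 + 481 + 91 + 87 = 1727
REF1 = 354 / 1727 = 0.2050
Denom: 661 + 53 + 354 + 481 + 91 = 1640
REF3 = 354 / 1640 = 0.2159
Difference = 21.59 − 20.50 = 1.09 percentage points

1.1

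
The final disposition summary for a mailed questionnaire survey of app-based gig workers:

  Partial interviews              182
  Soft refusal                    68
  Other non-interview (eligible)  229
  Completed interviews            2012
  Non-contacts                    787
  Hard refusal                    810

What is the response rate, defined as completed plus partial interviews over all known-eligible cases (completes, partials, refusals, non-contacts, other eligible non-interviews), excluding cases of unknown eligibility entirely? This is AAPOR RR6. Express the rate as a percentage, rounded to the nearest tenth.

53.7%

Declined to participate = 810 + 68 = 878
Top = 2012 + 182 = 2194
Denominator = 2012 + 182 + 878 + 787 + 229 = 4088
RR6 = 2194 / 4088 = 0.5367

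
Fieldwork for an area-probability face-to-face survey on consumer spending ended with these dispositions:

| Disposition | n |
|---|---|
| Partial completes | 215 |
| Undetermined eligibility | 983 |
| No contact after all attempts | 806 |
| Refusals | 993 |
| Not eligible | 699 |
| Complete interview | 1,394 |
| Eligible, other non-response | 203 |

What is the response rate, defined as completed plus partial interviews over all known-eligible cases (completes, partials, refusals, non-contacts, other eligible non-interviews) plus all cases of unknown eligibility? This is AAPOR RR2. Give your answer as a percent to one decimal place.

Numerator: 1394 + 215 = 1609
Denominator: 1394 + 215 + 993 + 806 + 203 + 983 = 4594
RR2 = 1609 / 4594 = 0.3502

35.0%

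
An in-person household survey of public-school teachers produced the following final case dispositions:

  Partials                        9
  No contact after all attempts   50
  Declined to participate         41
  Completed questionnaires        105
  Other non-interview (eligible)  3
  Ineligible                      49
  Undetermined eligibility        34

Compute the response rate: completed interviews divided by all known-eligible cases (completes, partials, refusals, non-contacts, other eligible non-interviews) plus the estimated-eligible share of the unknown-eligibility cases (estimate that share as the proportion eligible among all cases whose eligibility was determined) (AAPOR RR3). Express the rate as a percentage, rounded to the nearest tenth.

Numerator = 105
Determined eligible = 105 + 9 + 41 + 50 + 3 = 208
e = 208 / (208 + 49) = 208 / 257 = 0.8093
e × U = 0.8093 × 34 = 27.52
Denominator = 208 + 27.52 = 235.52
RR3 = 105 / 235.52 = 0.4458

44.6%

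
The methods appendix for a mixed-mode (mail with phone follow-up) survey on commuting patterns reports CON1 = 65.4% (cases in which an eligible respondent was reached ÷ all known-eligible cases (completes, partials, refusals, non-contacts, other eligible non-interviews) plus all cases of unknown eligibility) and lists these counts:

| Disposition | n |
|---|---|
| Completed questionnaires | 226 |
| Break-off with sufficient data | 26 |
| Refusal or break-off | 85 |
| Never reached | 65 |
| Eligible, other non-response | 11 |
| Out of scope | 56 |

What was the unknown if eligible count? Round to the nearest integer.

119

Numerator → 226 + 26 + 85 + 11 = 348
CON1 = 348 / D = 0.654
D = 348 / 0.654 = 532.1
Other denominator terms total 413
unknown if eligible = 532.1 − 413 ≈ 119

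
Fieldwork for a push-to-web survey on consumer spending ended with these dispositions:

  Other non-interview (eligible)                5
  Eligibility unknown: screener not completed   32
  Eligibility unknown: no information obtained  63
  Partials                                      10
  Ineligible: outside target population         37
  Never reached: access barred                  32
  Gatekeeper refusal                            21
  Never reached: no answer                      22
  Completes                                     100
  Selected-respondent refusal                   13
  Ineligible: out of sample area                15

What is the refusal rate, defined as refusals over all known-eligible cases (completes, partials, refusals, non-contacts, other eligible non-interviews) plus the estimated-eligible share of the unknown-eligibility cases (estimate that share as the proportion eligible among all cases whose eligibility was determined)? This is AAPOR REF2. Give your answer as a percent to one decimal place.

12.2%

Declined to participate = 21 + 13 = 34
Never reached = 22 + 32 = 54
Unknown eligibility = 32 + 63 = 95
Ineligible = 37 + 15 = 52
Num → 34
Known eligible → 100 + 10 + 34 + 54 + 5 = 203
e = 203 / (203 + 52) = 203 / 255 = 0.7961
e × U → 0.7961 × 95 = 75.63
Base → 203 + 75.63 = 278.63
REF2 = 34 / 278.63 = 0.1220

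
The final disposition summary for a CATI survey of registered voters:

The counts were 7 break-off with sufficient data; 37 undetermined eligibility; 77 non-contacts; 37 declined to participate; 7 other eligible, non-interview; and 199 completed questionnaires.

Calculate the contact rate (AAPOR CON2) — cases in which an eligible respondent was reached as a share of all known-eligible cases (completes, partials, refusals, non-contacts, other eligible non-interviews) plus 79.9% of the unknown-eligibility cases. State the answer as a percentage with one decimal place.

70.1%

Numerator → 199 + 7 + 37 + 7 = 250
Determined eligible → 199 + 7 + 37 + 77 + 7 = 327
e × U → 0.7990 × 37 = 29.56
Base → 327 + 29.56 = 356.56
CON2 = 250 / 356.56 = 0.7011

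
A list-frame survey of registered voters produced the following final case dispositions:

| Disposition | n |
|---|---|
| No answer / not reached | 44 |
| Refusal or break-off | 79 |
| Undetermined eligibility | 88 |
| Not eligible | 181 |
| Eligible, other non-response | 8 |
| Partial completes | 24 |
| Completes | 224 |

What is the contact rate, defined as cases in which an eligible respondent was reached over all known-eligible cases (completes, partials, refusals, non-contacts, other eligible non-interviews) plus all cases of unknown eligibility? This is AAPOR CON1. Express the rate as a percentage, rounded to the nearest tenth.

Num = 224 + 24 + 79 + 8 = 335
Denominator = 224 + 24 + 79 + 44 + 8 + 88 = 467
CON1 = 335 / 467 = 0.7173

71.7%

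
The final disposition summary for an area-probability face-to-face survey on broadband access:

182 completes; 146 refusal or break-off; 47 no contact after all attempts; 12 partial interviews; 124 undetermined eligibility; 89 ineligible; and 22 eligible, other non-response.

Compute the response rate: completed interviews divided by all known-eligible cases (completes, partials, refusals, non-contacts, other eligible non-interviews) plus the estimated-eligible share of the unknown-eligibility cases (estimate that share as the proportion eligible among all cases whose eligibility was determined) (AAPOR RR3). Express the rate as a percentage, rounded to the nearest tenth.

Top → 182
Known eligible → 182 + 12 + 146 + 47 + 22 = 409
e = 409 / (409 + 89) = 409 / 498 = 0.8213
Eligible share of unknowns → 0.8213 × 124 = 101.84
Denominator → 409 + 101.84 = 510.84
RR3 = 182 / 510.84 = 0.3563

35.6%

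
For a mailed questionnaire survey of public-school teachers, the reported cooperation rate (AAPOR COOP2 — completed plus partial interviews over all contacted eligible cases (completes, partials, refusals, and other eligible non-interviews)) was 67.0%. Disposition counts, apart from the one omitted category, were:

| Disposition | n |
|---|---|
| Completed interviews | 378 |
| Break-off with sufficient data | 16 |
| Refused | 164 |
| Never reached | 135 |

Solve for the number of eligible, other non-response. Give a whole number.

30

Numerator: 378 + 16 = 394
COOP2 = 394 / D = 0.670
D = 394 / 0.670 = 588.1
Remaining denominator categories sum to 558
eligible, other non-response = 588.1 − 558 ≈ 30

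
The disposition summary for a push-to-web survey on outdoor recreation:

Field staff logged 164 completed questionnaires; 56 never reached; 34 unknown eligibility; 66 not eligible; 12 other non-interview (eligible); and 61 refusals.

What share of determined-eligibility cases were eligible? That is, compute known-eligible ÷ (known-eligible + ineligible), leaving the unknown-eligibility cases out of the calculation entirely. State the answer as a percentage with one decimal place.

81.6%

Determined eligible → 164 + 61 + 56 + 12 = 293
e = 293 / (293 + 66) = 293 / 359 = 0.8162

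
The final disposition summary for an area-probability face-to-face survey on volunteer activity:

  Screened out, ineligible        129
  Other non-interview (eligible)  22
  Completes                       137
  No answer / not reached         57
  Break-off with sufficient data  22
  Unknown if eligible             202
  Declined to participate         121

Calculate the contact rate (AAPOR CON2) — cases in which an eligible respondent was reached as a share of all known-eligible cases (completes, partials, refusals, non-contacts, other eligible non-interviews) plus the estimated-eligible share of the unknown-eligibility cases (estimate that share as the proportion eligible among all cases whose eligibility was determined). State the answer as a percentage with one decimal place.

59.5%

Num = 137 + 22 + 121 + 22 = 302
Known eligible = 137 + 22 + 121 + 57 + 22 = 359
e = 359 / (359 + 129) = 359 / 488 = 0.7357
Eligible share of unknowns = 0.7357 × 202 = 148.61
Denom = 359 + 148.61 = 507.61
CON2 = 302 / 507.61 = 0.5949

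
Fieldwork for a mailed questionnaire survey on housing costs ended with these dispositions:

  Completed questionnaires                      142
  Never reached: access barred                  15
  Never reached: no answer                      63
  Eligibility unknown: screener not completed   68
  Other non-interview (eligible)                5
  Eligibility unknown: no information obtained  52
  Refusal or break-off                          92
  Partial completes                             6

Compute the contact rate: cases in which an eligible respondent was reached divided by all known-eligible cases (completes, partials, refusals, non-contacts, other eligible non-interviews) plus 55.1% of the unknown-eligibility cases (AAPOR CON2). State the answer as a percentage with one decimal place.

Never reached = 63 + 15 = 78
Eligibility not determined = 68 + 52 = 120
Num → 142 + 6 + 92 + 5 = 245
Eligible (known) → 142 + 6 + 92 + 78 + 5 = 323
Estimated eligible among unknowns → 0.5510 × 120 = 66.12
Base → 323 + 66.12 = 389.12
CON2 = 245 / 389.12 = 0.6296

63.0%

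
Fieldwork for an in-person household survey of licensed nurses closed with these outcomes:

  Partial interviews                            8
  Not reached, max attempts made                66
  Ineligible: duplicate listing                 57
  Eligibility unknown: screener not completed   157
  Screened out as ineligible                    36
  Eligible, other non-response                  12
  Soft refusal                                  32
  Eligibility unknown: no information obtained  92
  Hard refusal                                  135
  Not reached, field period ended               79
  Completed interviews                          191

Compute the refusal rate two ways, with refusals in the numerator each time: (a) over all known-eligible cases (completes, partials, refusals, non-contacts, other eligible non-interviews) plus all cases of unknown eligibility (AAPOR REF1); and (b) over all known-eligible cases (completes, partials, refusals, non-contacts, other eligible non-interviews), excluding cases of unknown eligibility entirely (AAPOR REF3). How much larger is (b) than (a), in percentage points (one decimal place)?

10.3

Refusals = 135 + 32 = 167
No contact after all attempts = 79 + 66 = 145
Eligibility not determined = 157 + 92 = 249
Out of scope = 36 + 57 = 93
Top: 167
Base: 191 + 8 + 167 + 145 + 12 + 249 = 772
REF1 = 167 / 772 = 0.2163
Base: 191 + 8 + 167 + 145 + 12 = 523
REF3 = 167 / 523 = 0.3193
Difference = 31.93 − 21.63 = 10.30 percentage points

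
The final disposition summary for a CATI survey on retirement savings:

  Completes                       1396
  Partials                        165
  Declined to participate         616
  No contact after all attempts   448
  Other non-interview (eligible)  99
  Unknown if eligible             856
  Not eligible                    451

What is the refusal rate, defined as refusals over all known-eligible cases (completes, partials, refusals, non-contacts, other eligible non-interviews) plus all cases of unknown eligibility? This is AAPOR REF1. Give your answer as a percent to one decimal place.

Top → 616
Denom → 1396 + 165 + 616 + 448 + 99 + 856 = 3580
REF1 = 616 / 3580 = 0.1721

17.2%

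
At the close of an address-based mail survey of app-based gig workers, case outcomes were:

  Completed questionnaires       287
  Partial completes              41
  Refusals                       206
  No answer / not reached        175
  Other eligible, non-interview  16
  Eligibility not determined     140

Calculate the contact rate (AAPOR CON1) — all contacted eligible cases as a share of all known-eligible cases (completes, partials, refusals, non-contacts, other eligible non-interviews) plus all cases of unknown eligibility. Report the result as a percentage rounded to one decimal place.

Top: 287 + 41 + 206 + 16 = 550
Base: 287 + 41 + 206 + 175 + 16 + 140 = 865
CON1 = 550 / 865 = 0.6358

63.6%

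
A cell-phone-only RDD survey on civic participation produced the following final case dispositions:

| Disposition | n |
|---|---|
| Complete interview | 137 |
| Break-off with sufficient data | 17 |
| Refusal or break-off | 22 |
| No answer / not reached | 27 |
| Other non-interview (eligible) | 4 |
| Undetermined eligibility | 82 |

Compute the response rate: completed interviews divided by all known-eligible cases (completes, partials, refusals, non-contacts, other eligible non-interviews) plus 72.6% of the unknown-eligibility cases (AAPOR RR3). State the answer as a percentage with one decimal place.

51.4%

Numerator = 137
Determined eligible = 137 + 17 + 22 + 27 + 4 = 207
Estimated eligible among unknowns = 0.7260 × 82 = 59.53
Denom = 207 + 59.53 = 266.53
RR3 = 137 / 266.53 = 0.5140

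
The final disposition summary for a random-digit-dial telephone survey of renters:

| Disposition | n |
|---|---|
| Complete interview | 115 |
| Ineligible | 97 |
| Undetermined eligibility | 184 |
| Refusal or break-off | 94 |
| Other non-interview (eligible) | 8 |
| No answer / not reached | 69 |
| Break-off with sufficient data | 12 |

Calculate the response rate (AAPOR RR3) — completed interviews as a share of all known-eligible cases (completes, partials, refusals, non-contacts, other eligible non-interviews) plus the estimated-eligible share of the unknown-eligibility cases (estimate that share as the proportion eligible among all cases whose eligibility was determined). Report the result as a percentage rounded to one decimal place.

Top → 115
Known eligible → 115 + 12 + 94 + 69 + 8 = 298
e = 298 / (298 + 97) = 298 / 395 = 0.7544
Estimated eligible among unknowns → 0.7544 × 184 = 138.81
Denominator → 298 + 138.81 = 436.81
RR3 = 115 / 436.81 = 0.2633

26.3%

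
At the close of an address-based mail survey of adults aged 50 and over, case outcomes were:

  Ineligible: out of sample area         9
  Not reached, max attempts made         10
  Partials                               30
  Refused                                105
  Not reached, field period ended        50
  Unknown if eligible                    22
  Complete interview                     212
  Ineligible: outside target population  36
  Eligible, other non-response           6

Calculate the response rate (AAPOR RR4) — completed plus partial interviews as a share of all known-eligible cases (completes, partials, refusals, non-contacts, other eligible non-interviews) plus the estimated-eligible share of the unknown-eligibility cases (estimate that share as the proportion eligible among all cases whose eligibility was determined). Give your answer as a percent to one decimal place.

Never reached = 50 + 10 = 60
Screened out, ineligible = 36 + 9 = 45
Num: 212 + 30 = 242
Determined eligible: 212 + 30 + 105 + 60 + 6 = 413
e = 413 / (413 + 45) = 413 / 458 = 0.9017
Eligible share of unknowns: 0.9017 × 22 = 19.84
Denom: 413 + 19.84 = 432.84
RR4 = 242 / 432.84 = 0.5591

55.9%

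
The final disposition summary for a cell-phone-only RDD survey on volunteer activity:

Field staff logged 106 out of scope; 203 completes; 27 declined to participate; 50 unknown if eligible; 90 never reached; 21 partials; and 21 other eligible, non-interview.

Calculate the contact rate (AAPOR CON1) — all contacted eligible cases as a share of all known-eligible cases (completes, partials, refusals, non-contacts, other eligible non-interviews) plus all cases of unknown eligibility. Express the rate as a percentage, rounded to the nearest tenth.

Num: 203 + 21 + 27 + 21 = 272
Denom: 203 + 21 + 27 + 90 + 21 + 50 = 412
CON1 = 272 / 412 = 0.6602

66.0%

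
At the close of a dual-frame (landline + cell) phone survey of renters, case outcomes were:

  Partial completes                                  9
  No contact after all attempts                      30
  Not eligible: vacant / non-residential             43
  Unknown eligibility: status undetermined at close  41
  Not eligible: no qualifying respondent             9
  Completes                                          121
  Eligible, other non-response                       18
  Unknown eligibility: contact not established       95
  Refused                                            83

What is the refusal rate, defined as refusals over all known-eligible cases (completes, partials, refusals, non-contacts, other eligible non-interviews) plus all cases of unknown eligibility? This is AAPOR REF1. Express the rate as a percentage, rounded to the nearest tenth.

20.9%

Unknown eligibility = 95 + 41 = 136
Ineligible = 9 + 43 = 52
Num: 83
Base: 121 + 9 + 83 + 30 + 18 + 136 = 397
REF1 = 83 / 397 = 0.2091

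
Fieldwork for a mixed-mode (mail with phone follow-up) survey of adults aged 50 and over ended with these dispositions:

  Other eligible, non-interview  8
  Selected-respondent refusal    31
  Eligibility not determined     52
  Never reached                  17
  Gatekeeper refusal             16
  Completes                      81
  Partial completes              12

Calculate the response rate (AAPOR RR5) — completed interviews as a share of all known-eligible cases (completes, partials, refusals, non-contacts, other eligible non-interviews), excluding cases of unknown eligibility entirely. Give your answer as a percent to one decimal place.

49.1%

Refusal or break-off = 16 + 31 = 47
Num → 81
Denominator → 81 + 12 + 47 + 17 + 8 = 165
RR5 = 81 / 165 = 0.4909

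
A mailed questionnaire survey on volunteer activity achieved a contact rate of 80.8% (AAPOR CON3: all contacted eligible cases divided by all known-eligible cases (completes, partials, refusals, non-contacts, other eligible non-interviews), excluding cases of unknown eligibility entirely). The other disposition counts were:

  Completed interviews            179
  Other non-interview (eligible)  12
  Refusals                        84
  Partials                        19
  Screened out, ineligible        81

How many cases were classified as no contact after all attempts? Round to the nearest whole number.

Top: 179 + 19 + 84 + 12 = 294
CON3 = 294 / D = 0.808
D = 294 / 0.808 = 363.9
Remaining denominator categories sum to 294
no contact after all attempts = 363.9 − 294 ≈ 70

70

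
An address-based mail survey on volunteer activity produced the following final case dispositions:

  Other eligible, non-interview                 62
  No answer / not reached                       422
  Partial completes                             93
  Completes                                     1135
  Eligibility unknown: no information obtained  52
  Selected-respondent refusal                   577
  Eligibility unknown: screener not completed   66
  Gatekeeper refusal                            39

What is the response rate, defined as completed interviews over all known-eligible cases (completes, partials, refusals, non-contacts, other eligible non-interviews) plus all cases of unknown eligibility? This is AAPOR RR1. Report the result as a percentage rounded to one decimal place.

46.4%

Refusals = 39 + 577 = 616
Unknown eligibility = 66 + 52 = 118
Numerator → 1135
Base → 1135 + 93 + 616 + 422 + 62 + 118 = 2446
RR1 = 1135 / 2446 = 0.4640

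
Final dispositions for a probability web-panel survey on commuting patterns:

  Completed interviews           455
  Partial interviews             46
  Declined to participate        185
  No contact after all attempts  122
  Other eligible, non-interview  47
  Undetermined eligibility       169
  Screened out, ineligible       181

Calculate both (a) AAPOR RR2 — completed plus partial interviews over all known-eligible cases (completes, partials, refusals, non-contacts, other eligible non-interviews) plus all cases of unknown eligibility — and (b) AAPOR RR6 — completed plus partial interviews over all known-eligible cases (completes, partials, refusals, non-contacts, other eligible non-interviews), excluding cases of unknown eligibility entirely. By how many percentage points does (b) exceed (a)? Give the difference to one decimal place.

9.7

Numerator = 455 + 46 = 501
Denom = 455 + 46 + 185 + 122 + 47 + 169 = 1024
RR2 = 501 / 1024 = 0.4893
Denom = 455 + 46 + 185 + 122 + 47 = 855
RR6 = 501 / 855 = 0.5860
Difference = 58.60 − 48.93 = 9.67 percentage points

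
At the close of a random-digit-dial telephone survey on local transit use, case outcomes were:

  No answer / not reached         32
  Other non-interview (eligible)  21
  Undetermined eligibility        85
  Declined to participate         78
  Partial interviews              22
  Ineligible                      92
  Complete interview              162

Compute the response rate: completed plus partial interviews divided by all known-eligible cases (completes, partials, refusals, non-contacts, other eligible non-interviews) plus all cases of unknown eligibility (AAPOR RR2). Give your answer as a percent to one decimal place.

Numerator: 162 + 22 = 184
Denom: 162 + 22 + 78 + 32 + 21 + 85 = 400
RR2 = 184 / 400 = 0.4600

46.0%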